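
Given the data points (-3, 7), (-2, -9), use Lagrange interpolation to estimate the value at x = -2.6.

Lagrange interpolation formula:
P(x) = Σ yᵢ × Lᵢ(x)
where Lᵢ(x) = Π_{j≠i} (x - xⱼ)/(xᵢ - xⱼ)

L_0(-2.6) = (-2.6 - (-2))/(-3 - (-2)) = 0.600000
L_1(-2.6) = (-2.6 - (-3))/(-2 - (-3)) = 0.400000

P(-2.6) = 7×L_0(-2.6) + (-9)×L_1(-2.6)
P(-2.6) = 0.600000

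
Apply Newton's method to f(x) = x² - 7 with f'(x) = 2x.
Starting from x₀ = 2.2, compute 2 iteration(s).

f(x) = x² - 7
f'(x) = 2x
x₀ = 2.2

Newton-Raphson formula: x_{n+1} = x_n - f(x_n)/f'(x_n)

Iteration 1:
  f(2.200000) = -2.160000
  f'(2.200000) = 4.400000
  x_1 = 2.200000 - (-2.160000)/4.400000 = 2.690909
Iteration 2:
  f(2.690909) = 0.240992
  f'(2.690909) = 5.381818
  x_2 = 2.690909 - 0.240992/5.381818 = 2.646130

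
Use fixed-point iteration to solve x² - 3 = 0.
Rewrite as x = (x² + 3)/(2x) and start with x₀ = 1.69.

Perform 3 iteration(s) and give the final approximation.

Equation: x² - 3 = 0
Fixed-point form: x = (x² + 3)/(2x)
x₀ = 1.69

x_1 = g(1.690000) = 1.732574
x_2 = g(1.732574) = 1.732051
x_3 = g(1.732051) = 1.732051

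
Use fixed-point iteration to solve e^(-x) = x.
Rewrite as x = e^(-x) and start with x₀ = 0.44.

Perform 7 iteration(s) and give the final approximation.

Equation: e^(-x) = x
Fixed-point form: x = e^(-x)
x₀ = 0.44

x_1 = g(0.440000) = 0.644036
x_2 = g(0.644036) = 0.525168
x_3 = g(0.525168) = 0.591456
x_4 = g(0.591456) = 0.553521
x_5 = g(0.553521) = 0.574922
x_6 = g(0.574922) = 0.562749
x_7 = g(0.562749) = 0.569641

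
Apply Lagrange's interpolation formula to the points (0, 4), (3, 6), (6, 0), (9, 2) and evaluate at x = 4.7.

Lagrange interpolation formula:
P(x) = Σ yᵢ × Lᵢ(x)
where Lᵢ(x) = Π_{j≠i} (x - xⱼ)/(xᵢ - xⱼ)

L_0(4.7) = (4.7 - 3)/(0 - 3) × (4.7 - 6)/(0 - 6) × (4.7 - 9)/(0 - 9) = -0.058660
L_1(4.7) = (4.7 - 0)/(3 - 0) × (4.7 - 6)/(3 - 6) × (4.7 - 9)/(3 - 9) = 0.486537
L_2(4.7) = (4.7 - 0)/(6 - 0) × (4.7 - 3)/(6 - 3) × (4.7 - 9)/(6 - 9) = 0.636241
L_3(4.7) = (4.7 - 0)/(9 - 0) × (4.7 - 3)/(9 - 3) × (4.7 - 6)/(9 - 6) = -0.064117

P(4.7) = 4×L_0(4.7) + 6×L_1(4.7) + 0×L_2(4.7) + 2×L_3(4.7)
P(4.7) = 2.556346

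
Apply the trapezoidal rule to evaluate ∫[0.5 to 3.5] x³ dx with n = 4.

f(x) = x³
a = 0.5, b = 3.5, n = 4
h = (b - a)/n = 0.750000

Trapezoidal rule: (h/2)[f(x₀) + 2f(x₁) + 2f(x₂) + ... + f(xₙ)]

x_0 = 0.5000, f(x_0) = 0.125000, coefficient = 1
x_1 = 1.2500, f(x_1) = 1.953125, coefficient = 2
x_2 = 2.0000, f(x_2) = 8.000000, coefficient = 2
x_3 = 2.7500, f(x_3) = 20.796875, coefficient = 2
x_4 = 3.5000, f(x_4) = 42.875000, coefficient = 1

I ≈ (0.750000/2) × 104.500000 = 39.187500
Exact value: 37.500000
Error: 1.687500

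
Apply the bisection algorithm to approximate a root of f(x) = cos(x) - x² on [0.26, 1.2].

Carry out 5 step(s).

f(x) = cos(x) - x²
Initial interval: [0.26, 1.2]

Iteration 1:
  c_1 = (0.260000 + 1.200000)/2 = 0.730000
  f(c_1) = f(0.730000) = 0.212274
  f(a) × f(c) ≥ 0, new interval: [0.730000, 1.200000]
Iteration 2:
  c_2 = (0.730000 + 1.200000)/2 = 0.965000
  f(c_2) = f(0.965000) = -0.361808
  f(a) × f(c) < 0, new interval: [0.730000, 0.965000]
Iteration 3:
  c_3 = (0.730000 + 0.965000)/2 = 0.847500
  f(c_3) = f(0.847500) = -0.056397
  f(a) × f(c) < 0, new interval: [0.730000, 0.847500]
Iteration 4:
  c_4 = (0.730000 + 0.847500)/2 = 0.788750
  f(c_4) = f(0.788750) = 0.082606
  f(a) × f(c) ≥ 0, new interval: [0.788750, 0.847500]
Iteration 5:
  c_5 = (0.788750 + 0.847500)/2 = 0.818125
  f(c_5) = f(0.818125) = 0.014262
  f(a) × f(c) ≥ 0, new interval: [0.818125, 0.847500]

After 5 iteration(s), the approximation is c_5 = 0.818125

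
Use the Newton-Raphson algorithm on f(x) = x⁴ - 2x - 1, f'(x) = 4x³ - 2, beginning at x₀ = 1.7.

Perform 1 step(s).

f(x) = x⁴ - 2x - 1
f'(x) = 4x³ - 2
x₀ = 1.7

Newton-Raphson formula: x_{n+1} = x_n - f(x_n)/f'(x_n)

Iteration 1:
  f(1.700000) = 3.952100
  f'(1.700000) = 17.652000
  x_1 = 1.700000 - 3.952100/17.652000 = 1.476110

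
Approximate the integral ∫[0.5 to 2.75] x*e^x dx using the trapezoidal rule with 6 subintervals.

f(x) = x*e^x
a = 0.5, b = 2.75, n = 6
h = (b - a)/n = 0.375000

Trapezoidal rule: (h/2)[f(x₀) + 2f(x₁) + 2f(x₂) + ... + f(xₙ)]

x_0 = 0.5000, f(x_0) = 0.824361, coefficient = 1
x_1 = 0.8750, f(x_1) = 2.099016, coefficient = 2
x_2 = 1.2500, f(x_2) = 4.362929, coefficient = 2
x_3 = 1.6250, f(x_3) = 8.252431, coefficient = 2
x_4 = 2.0000, f(x_4) = 14.778112, coefficient = 2
x_5 = 2.3750, f(x_5) = 25.533656, coefficient = 2
x_6 = 2.7500, f(x_6) = 43.017238, coefficient = 1

I ≈ (0.375000/2) × 153.893886 = 28.855104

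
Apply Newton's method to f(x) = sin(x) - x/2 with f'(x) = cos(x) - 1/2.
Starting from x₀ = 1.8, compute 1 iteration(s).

f(x) = sin(x) - x/2
f'(x) = cos(x) - 1/2
x₀ = 1.8

Newton-Raphson formula: x_{n+1} = x_n - f(x_n)/f'(x_n)

Iteration 1:
  f(1.800000) = 0.073848
  f'(1.800000) = -0.727202
  x_1 = 1.800000 - 0.073848/(-0.727202) = 1.901550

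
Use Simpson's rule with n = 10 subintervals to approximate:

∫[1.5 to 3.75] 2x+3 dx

f(x) = 2x+3
a = 1.5, b = 3.75, n = 10
h = (b - a)/n = 0.225000

Simpson's rule: (h/3)[f(x₀) + 4f(x₁) + 2f(x₂) + ... + f(xₙ)]

x_0 = 1.5000, f(x_0) = 6.000000, coefficient = 1
x_1 = 1.7250, f(x_1) = 6.450000, coefficient = 4
x_2 = 1.9500, f(x_2) = 6.900000, coefficient = 2
x_3 = 2.1750, f(x_3) = 7.350000, coefficient = 4
x_4 = 2.4000, f(x_4) = 7.800000, coefficient = 2
x_5 = 2.6250, f(x_5) = 8.250000, coefficient = 4
x_6 = 2.8500, f(x_6) = 8.700000, coefficient = 2
x_7 = 3.0750, f(x_7) = 9.150000, coefficient = 4
x_8 = 3.3000, f(x_8) = 9.600000, coefficient = 2
x_9 = 3.5250, f(x_9) = 10.050000, coefficient = 4
x_10 = 3.7500, f(x_10) = 10.500000, coefficient = 1

I ≈ (0.225000/3) × 247.500000 = 18.562500
Exact value: 18.562500
Error: 0.000000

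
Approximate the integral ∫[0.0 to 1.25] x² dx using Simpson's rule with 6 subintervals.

f(x) = x²
a = 0.0, b = 1.25, n = 6
h = (b - a)/n = 0.208333

Simpson's rule: (h/3)[f(x₀) + 4f(x₁) + 2f(x₂) + ... + f(xₙ)]

x_0 = 0.0000, f(x_0) = 0.000000, coefficient = 1
x_1 = 0.2083, f(x_1) = 0.043403, coefficient = 4
x_2 = 0.4167, f(x_2) = 0.173611, coefficient = 2
x_3 = 0.6250, f(x_3) = 0.390625, coefficient = 4
x_4 = 0.8333, f(x_4) = 0.694444, coefficient = 2
x_5 = 1.0417, f(x_5) = 1.085069, coefficient = 4
x_6 = 1.2500, f(x_6) = 1.562500, coefficient = 1

I ≈ (0.208333/3) × 9.375000 = 0.651042
Exact value: 0.651042
Error: 0.000000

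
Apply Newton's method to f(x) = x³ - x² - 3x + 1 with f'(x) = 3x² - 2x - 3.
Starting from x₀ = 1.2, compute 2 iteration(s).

f(x) = x³ - x² - 3x + 1
f'(x) = 3x² - 2x - 3
x₀ = 1.2

Newton-Raphson formula: x_{n+1} = x_n - f(x_n)/f'(x_n)

Iteration 1:
  f(1.200000) = -2.312000
  f'(1.200000) = -1.080000
  x_1 = 1.200000 - (-2.312000)/(-1.080000) = -0.940741
Iteration 2:
  f(-0.940741) = 2.104680
  f'(-0.940741) = 1.536461
  x_2 = -0.940741 - 2.104680/1.536461 = -2.310564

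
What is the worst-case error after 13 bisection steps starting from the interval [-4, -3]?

Bisection error bound: |error| ≤ (b-a)/2^n
|error| ≤ (-3 - (-4))/2^13 = 1/2^13
|error| ≤ 0.0001220703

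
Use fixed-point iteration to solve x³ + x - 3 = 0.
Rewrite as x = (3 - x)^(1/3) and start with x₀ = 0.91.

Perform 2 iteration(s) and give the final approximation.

Equation: x³ + x - 3 = 0
Fixed-point form: x = (3 - x)^(1/3)
x₀ = 0.91

x_1 = g(0.910000) = 1.278543
x_2 = g(1.278543) = 1.198483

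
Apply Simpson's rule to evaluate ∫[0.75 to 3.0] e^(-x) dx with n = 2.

f(x) = e^(-x)
a = 0.75, b = 3.0, n = 2
h = (b - a)/n = 1.125000

Simpson's rule: (h/3)[f(x₀) + 4f(x₁) + 2f(x₂) + ... + f(xₙ)]

x_0 = 0.7500, f(x_0) = 0.472367, coefficient = 1
x_1 = 1.8750, f(x_1) = 0.153355, coefficient = 4
x_2 = 3.0000, f(x_2) = 0.049787, coefficient = 1

I ≈ (1.125000/3) × 1.135573 = 0.425840
Exact value: 0.422579
Error: 0.003261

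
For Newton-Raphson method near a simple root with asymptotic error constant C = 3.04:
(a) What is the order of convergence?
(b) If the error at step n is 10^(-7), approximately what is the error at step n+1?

(a) Newton-Raphson has quadratic (order 2) convergence near simple roots.
    This means |e_{n+1}| ≈ C|e_n|².

(b) With |e_n| = 10^(-7) and C = 3.04:
    |e_{n+1}| ≈ 3.04 × (10^(-7))² = 3.04 × 10^(-14)

(a) 2 (quadratic); (b) |e_{n+1}| ≈ 3.040e-14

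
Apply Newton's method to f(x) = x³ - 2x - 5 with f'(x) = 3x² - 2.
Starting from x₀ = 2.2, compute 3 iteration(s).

f(x) = x³ - 2x - 5
f'(x) = 3x² - 2
x₀ = 2.2

Newton-Raphson formula: x_{n+1} = x_n - f(x_n)/f'(x_n)

Iteration 1:
  f(2.200000) = 1.248000
  f'(2.200000) = 12.520000
  x_1 = 2.200000 - 1.248000/12.520000 = 2.100319
Iteration 2:
  f(2.100319) = 0.064589
  f'(2.100319) = 11.234026
  x_2 = 2.100319 - 0.064589/11.234026 = 2.094570
Iteration 3:
  f(2.094570) = 0.000208
  f'(2.094570) = 11.161672
  x_3 = 2.094570 - 0.000208/11.161672 = 2.094551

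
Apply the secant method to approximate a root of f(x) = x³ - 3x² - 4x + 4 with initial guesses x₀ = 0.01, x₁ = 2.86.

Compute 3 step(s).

f(x) = x³ - 3x² - 4x + 4
x₀ = 0.01, x₁ = 2.86

Secant formula: x_{n+1} = x_n - f(x_n)(x_n - x_{n-1})/(f(x_n) - f(x_{n-1}))

Iteration 1:
  f(0.010000) = 3.959701
  f(2.860000) = -8.585144
  x_2 = 2.860000 - (-8.585144)×(2.860000 - 0.010000)/(-8.585144 - 3.959701)
       = 0.909584
Iteration 2:
  f(2.860000) = -8.585144
  f(0.909584) = -1.367830
  x_3 = 0.909584 - (-1.367830)×(0.909584 - 2.860000)/(-1.367830 - (-8.585144))
       = 0.539940
Iteration 3:
  f(0.909584) = -1.367830
  f(0.539940) = 1.123044
  x_4 = 0.539940 - 1.123044×(0.539940 - 0.909584)/(1.123044 - (-1.367830))
       = 0.706599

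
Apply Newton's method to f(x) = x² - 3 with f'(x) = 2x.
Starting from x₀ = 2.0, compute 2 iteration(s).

f(x) = x² - 3
f'(x) = 2x
x₀ = 2.0

Newton-Raphson formula: x_{n+1} = x_n - f(x_n)/f'(x_n)

Iteration 1:
  f(2.000000) = 1.000000
  f'(2.000000) = 4.000000
  x_1 = 2.000000 - 1.000000/4.000000 = 1.750000
Iteration 2:
  f(1.750000) = 0.062500
  f'(1.750000) = 3.500000
  x_2 = 1.750000 - 0.062500/3.500000 = 1.732143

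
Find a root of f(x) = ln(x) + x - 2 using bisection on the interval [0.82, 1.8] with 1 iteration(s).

f(x) = ln(x) + x - 2
Initial interval: [0.82, 1.8]

Iteration 1:
  c_1 = (0.820000 + 1.800000)/2 = 1.310000
  f(c_1) = f(1.310000) = -0.419973
  f(a) × f(c) ≥ 0, new interval: [1.310000, 1.800000]

After 1 iteration(s), the approximation is c_1 = 1.310000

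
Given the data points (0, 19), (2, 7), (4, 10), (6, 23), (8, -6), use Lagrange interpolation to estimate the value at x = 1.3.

Lagrange interpolation formula:
P(x) = Σ yᵢ × Lᵢ(x)
where Lᵢ(x) = Π_{j≠i} (x - xⱼ)/(xᵢ - xⱼ)

L_0(1.3) = (1.3 - 2)/(0 - 2) × (1.3 - 4)/(0 - 4) × (1.3 - 6)/(0 - 6) × (1.3 - 8)/(0 - 8) = 0.154990
L_1(1.3) = (1.3 - 0)/(2 - 0) × (1.3 - 4)/(2 - 4) × (1.3 - 6)/(2 - 6) × (1.3 - 8)/(2 - 8) = 1.151353
L_2(1.3) = (1.3 - 0)/(4 - 0) × (1.3 - 2)/(4 - 2) × (1.3 - 6)/(4 - 6) × (1.3 - 8)/(4 - 8) = -0.447748
L_3(1.3) = (1.3 - 0)/(6 - 0) × (1.3 - 2)/(6 - 2) × (1.3 - 4)/(6 - 4) × (1.3 - 8)/(6 - 8) = 0.171478
L_4(1.3) = (1.3 - 0)/(8 - 0) × (1.3 - 2)/(8 - 2) × (1.3 - 4)/(8 - 4) × (1.3 - 6)/(8 - 6) = -0.030073

P(1.3) = 19×L_0(1.3) + 7×L_1(1.3) + 10×L_2(1.3) + 23×L_3(1.3) + (-6)×L_4(1.3)
P(1.3) = 10.651227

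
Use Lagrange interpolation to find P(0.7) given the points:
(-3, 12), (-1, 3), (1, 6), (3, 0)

Lagrange interpolation formula:
P(x) = Σ yᵢ × Lᵢ(x)
where Lᵢ(x) = Π_{j≠i} (x - xⱼ)/(xᵢ - xⱼ)

L_0(0.7) = (0.7 - (-1))/(-3 - (-1)) × (0.7 - 1)/(-3 - 1) × (0.7 - 3)/(-3 - 3) = -0.024437
L_1(0.7) = (0.7 - (-3))/(-1 - (-3)) × (0.7 - 1)/(-1 - 1) × (0.7 - 3)/(-1 - 3) = 0.159563
L_2(0.7) = (0.7 - (-3))/(1 - (-3)) × (0.7 - (-1))/(1 - (-1)) × (0.7 - 3)/(1 - 3) = 0.904187
L_3(0.7) = (0.7 - (-3))/(3 - (-3)) × (0.7 - (-1))/(3 - (-1)) × (0.7 - 1)/(3 - 1) = -0.039313

P(0.7) = 12×L_0(0.7) + 3×L_1(0.7) + 6×L_2(0.7) + 0×L_3(0.7)
P(0.7) = 5.610562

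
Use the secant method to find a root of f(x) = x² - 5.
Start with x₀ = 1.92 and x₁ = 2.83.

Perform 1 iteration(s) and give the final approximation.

f(x) = x² - 5
x₀ = 1.92, x₁ = 2.83

Secant formula: x_{n+1} = x_n - f(x_n)(x_n - x_{n-1})/(f(x_n) - f(x_{n-1}))

Iteration 1:
  f(1.920000) = -1.313600
  f(2.830000) = 3.008900
  x_2 = 2.830000 - 3.008900×(2.830000 - 1.920000)/(3.008900 - (-1.313600))
       = 2.196547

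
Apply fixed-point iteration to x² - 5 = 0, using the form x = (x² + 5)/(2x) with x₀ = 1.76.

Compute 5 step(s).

Equation: x² - 5 = 0
Fixed-point form: x = (x² + 5)/(2x)
x₀ = 1.76

x_1 = g(1.760000) = 2.300455
x_2 = g(2.300455) = 2.236969
x_3 = g(2.236969) = 2.236068
x_4 = g(2.236068) = 2.236068
x_5 = g(2.236068) = 2.236068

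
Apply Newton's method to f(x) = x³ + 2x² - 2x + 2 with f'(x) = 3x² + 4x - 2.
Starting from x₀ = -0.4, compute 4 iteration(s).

f(x) = x³ + 2x² - 2x + 2
f'(x) = 3x² + 4x - 2
x₀ = -0.4

Newton-Raphson formula: x_{n+1} = x_n - f(x_n)/f'(x_n)

Iteration 1:
  f(-0.400000) = 3.056000
  f'(-0.400000) = -3.120000
  x_1 = -0.400000 - 3.056000/(-3.120000) = 0.579487
Iteration 2:
  f(0.579487) = 1.707231
  f'(0.579487) = 1.325365
  x_2 = 0.579487 - 1.707231/1.325365 = -0.708635
Iteration 3:
  f(-0.708635) = 4.065745
  f'(-0.708635) = -3.328049
  x_3 = -0.708635 - 4.065745/(-3.328049) = 0.513025
Iteration 4:
  f(0.513025) = 1.635365
  f'(0.513025) = 0.841687
  x_4 = 0.513025 - 1.635365/0.841687 = -1.429935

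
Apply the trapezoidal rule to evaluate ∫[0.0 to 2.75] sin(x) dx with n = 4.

f(x) = sin(x)
a = 0.0, b = 2.75, n = 4
h = (b - a)/n = 0.687500

Trapezoidal rule: (h/2)[f(x₀) + 2f(x₁) + 2f(x₂) + ... + f(xₙ)]

x_0 = 0.0000, f(x_0) = 0.000000, coefficient = 1
x_1 = 0.6875, f(x_1) = 0.634607, coefficient = 2
x_2 = 1.3750, f(x_2) = 0.980893, coefficient = 2
x_3 = 2.0625, f(x_3) = 0.881530, coefficient = 2
x_4 = 2.7500, f(x_4) = 0.381661, coefficient = 1

I ≈ (0.687500/2) × 5.375721 = 1.847904
Exact value: 1.924302
Error: 0.076398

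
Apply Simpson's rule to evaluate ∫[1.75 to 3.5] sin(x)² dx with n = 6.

f(x) = sin(x)²
a = 1.75, b = 3.5, n = 6
h = (b - a)/n = 0.291667

Simpson's rule: (h/3)[f(x₀) + 4f(x₁) + 2f(x₂) + ... + f(xₙ)]

x_0 = 1.7500, f(x_0) = 0.968228, coefficient = 1
x_1 = 2.0417, f(x_1) = 0.794191, coefficient = 4
x_2 = 2.3333, f(x_2) = 0.522853, coefficient = 2
x_3 = 2.6250, f(x_3) = 0.243957, coefficient = 4
x_4 = 2.9167, f(x_4) = 0.049744, coefficient = 2
x_5 = 3.2083, f(x_5) = 0.004448, coefficient = 4
x_6 = 3.5000, f(x_6) = 0.123049, coefficient = 1

I ≈ (0.291667/3) × 6.406855 = 0.622889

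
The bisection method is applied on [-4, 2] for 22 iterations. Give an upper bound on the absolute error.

Bisection error bound: |error| ≤ (b-a)/2^n
|error| ≤ (2 - (-4))/2^22 = 6/2^22
|error| ≤ 0.0000014305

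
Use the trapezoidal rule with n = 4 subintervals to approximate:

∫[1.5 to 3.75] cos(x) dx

f(x) = cos(x)
a = 1.5, b = 3.75, n = 4
h = (b - a)/n = 0.562500

Trapezoidal rule: (h/2)[f(x₀) + 2f(x₁) + 2f(x₂) + ... + f(xₙ)]

x_0 = 1.5000, f(x_0) = 0.070737, coefficient = 1
x_1 = 2.0625, f(x_1) = -0.472128, coefficient = 2
x_2 = 2.6250, f(x_2) = -0.869507, coefficient = 2
x_3 = 3.1875, f(x_3) = -0.998946, coefficient = 2
x_4 = 3.7500, f(x_4) = -0.820559, coefficient = 1

I ≈ (0.562500/2) × -5.430986 = -1.527465
Exact value: -1.569056
Error: 0.041591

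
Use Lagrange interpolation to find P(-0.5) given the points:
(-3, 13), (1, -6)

Lagrange interpolation formula:
P(x) = Σ yᵢ × Lᵢ(x)
where Lᵢ(x) = Π_{j≠i} (x - xⱼ)/(xᵢ - xⱼ)

L_0(-0.5) = (-0.5 - 1)/(-3 - 1) = 0.375000
L_1(-0.5) = (-0.5 - (-3))/(1 - (-3)) = 0.625000

P(-0.5) = 13×L_0(-0.5) + (-6)×L_1(-0.5)
P(-0.5) = 1.125000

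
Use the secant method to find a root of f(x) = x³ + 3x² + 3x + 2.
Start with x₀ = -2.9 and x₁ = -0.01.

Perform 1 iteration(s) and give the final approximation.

f(x) = x³ + 3x² + 3x + 2
x₀ = -2.9, x₁ = -0.01

Secant formula: x_{n+1} = x_n - f(x_n)(x_n - x_{n-1})/(f(x_n) - f(x_{n-1}))

Iteration 1:
  f(-2.900000) = -5.859000
  f(-0.010000) = 1.970299
  x_2 = -0.010000 - 1.970299×(-0.010000 - (-2.900000))/(1.970299 - (-5.859000))
       = -0.737289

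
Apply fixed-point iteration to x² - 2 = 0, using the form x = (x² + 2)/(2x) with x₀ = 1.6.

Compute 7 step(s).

Equation: x² - 2 = 0
Fixed-point form: x = (x² + 2)/(2x)
x₀ = 1.6

x_1 = g(1.600000) = 1.425000
x_2 = g(1.425000) = 1.414254
x_3 = g(1.414254) = 1.414214
x_4 = g(1.414214) = 1.414214
x_5 = g(1.414214) = 1.414214
x_6 = g(1.414214) = 1.414214
x_7 = g(1.414214) = 1.414214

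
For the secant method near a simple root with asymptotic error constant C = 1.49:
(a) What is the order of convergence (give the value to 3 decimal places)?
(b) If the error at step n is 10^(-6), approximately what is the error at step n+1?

(a) Secant method has superlinear convergence with order φ = (1+√5)/2 ≈ 1.618.
    This means |e_{n+1}| ≈ C|e_n|^1.618.

(b) With |e_n| = 10^(-6) and C = 1.49:
    |e_{n+1}| ≈ 1.49 × (10^(-6))^1.618 = 1.49 × 10^(-9.71)

(a) ≈ 1.618 (golden ratio); (b) |e_{n+1}| ≈ 2.917e-10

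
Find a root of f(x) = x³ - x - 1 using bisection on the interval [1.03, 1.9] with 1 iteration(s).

f(x) = x³ - x - 1
Initial interval: [1.03, 1.9]

Iteration 1:
  c_1 = (1.030000 + 1.900000)/2 = 1.465000
  f(c_1) = f(1.465000) = 0.679220
  f(a) × f(c) < 0, new interval: [1.030000, 1.465000]

After 1 iteration(s), the approximation is c_1 = 1.465000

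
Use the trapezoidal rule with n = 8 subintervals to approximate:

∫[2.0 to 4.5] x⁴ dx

f(x) = x⁴
a = 2.0, b = 4.5, n = 8
h = (b - a)/n = 0.312500

Trapezoidal rule: (h/2)[f(x₀) + 2f(x₁) + 2f(x₂) + ... + f(xₙ)]

x_0 = 2.0000, f(x_0) = 16.000000, coefficient = 1
x_1 = 2.3125, f(x_1) = 28.597427, coefficient = 2
x_2 = 2.6250, f(x_2) = 47.480713, coefficient = 2
x_3 = 2.9375, f(x_3) = 74.458023, coefficient = 2
x_4 = 3.2500, f(x_4) = 111.566406, coefficient = 2
x_5 = 3.5625, f(x_5) = 161.071793, coefficient = 2
x_6 = 3.8750, f(x_6) = 225.468994, coefficient = 2
x_7 = 4.1875, f(x_7) = 307.481705, coefficient = 2
x_8 = 4.5000, f(x_8) = 410.062500, coefficient = 1

I ≈ (0.312500/2) × 2338.312622 = 365.361347
Exact value: 362.656250
Error: 2.705097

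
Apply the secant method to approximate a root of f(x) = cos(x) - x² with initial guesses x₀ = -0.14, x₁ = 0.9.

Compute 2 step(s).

f(x) = cos(x) - x²
x₀ = -0.14, x₁ = 0.9

Secant formula: x_{n+1} = x_n - f(x_n)(x_n - x_{n-1})/(f(x_n) - f(x_{n-1}))

Iteration 1:
  f(-0.140000) = 0.970616
  f(0.900000) = -0.188390
  x_2 = 0.900000 - (-0.188390)×(0.900000 - (-0.140000))/(-0.188390 - 0.970616)
       = 0.730954
Iteration 2:
  f(0.900000) = -0.188390
  f(0.730954) = 0.210245
  x_3 = 0.730954 - 0.210245×(0.730954 - 0.900000)/(0.210245 - (-0.188390))
       = 0.820111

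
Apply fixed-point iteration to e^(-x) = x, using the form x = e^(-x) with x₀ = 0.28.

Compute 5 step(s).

Equation: e^(-x) = x
Fixed-point form: x = e^(-x)
x₀ = 0.28

x_1 = g(0.280000) = 0.755784
x_2 = g(0.755784) = 0.469642
x_3 = g(0.469642) = 0.625226
x_4 = g(0.625226) = 0.535141
x_5 = g(0.535141) = 0.585587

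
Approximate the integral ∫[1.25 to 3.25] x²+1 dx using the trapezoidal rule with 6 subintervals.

f(x) = x²+1
a = 1.25, b = 3.25, n = 6
h = (b - a)/n = 0.333333

Trapezoidal rule: (h/2)[f(x₀) + 2f(x₁) + 2f(x₂) + ... + f(xₙ)]

x_0 = 1.2500, f(x_0) = 2.562500, coefficient = 1
x_1 = 1.5833, f(x_1) = 3.506944, coefficient = 2
x_2 = 1.9167, f(x_2) = 4.673611, coefficient = 2
x_3 = 2.2500, f(x_3) = 6.062500, coefficient = 2
x_4 = 2.5833, f(x_4) = 7.673611, coefficient = 2
x_5 = 2.9167, f(x_5) = 9.506944, coefficient = 2
x_6 = 3.2500, f(x_6) = 11.562500, coefficient = 1

I ≈ (0.333333/2) × 76.972222 = 12.828704
Exact value: 12.791667
Error: 0.037037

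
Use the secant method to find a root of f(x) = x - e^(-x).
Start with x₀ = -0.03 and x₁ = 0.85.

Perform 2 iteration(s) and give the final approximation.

f(x) = x - e^(-x)
x₀ = -0.03, x₁ = 0.85

Secant formula: x_{n+1} = x_n - f(x_n)(x_n - x_{n-1})/(f(x_n) - f(x_{n-1}))

Iteration 1:
  f(-0.030000) = -1.060455
  f(0.850000) = 0.422585
  x_2 = 0.850000 - 0.422585×(0.850000 - (-0.030000))/(0.422585 - (-1.060455))
       = 0.599248
Iteration 2:
  f(0.850000) = 0.422585
  f(0.599248) = 0.050024
  x_3 = 0.599248 - 0.050024×(0.599248 - 0.850000)/(0.050024 - 0.422585)
       = 0.565580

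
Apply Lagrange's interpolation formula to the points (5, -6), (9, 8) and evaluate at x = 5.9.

Lagrange interpolation formula:
P(x) = Σ yᵢ × Lᵢ(x)
where Lᵢ(x) = Π_{j≠i} (x - xⱼ)/(xᵢ - xⱼ)

L_0(5.9) = (5.9 - 9)/(5 - 9) = 0.775000
L_1(5.9) = (5.9 - 5)/(9 - 5) = 0.225000

P(5.9) = (-6)×L_0(5.9) + 8×L_1(5.9)
P(5.9) = -2.850000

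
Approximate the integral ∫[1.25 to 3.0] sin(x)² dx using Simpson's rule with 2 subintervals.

f(x) = sin(x)²
a = 1.25, b = 3.0, n = 2
h = (b - a)/n = 0.875000

Simpson's rule: (h/3)[f(x₀) + 4f(x₁) + 2f(x₂) + ... + f(xₙ)]

x_0 = 1.2500, f(x_0) = 0.900572, coefficient = 1
x_1 = 2.1250, f(x_1) = 0.723044, coefficient = 4
x_2 = 3.0000, f(x_2) = 0.019915, coefficient = 1

I ≈ (0.875000/3) × 3.812662 = 1.112026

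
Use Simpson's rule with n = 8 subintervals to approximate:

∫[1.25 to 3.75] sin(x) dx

f(x) = sin(x)
a = 1.25, b = 3.75, n = 8
h = (b - a)/n = 0.312500

Simpson's rule: (h/3)[f(x₀) + 4f(x₁) + 2f(x₂) + ... + f(xₙ)]

x_0 = 1.2500, f(x_0) = 0.948985, coefficient = 1
x_1 = 1.5625, f(x_1) = 0.999966, coefficient = 4
x_2 = 1.8750, f(x_2) = 0.954086, coefficient = 2
x_3 = 2.1875, f(x_3) = 0.815789, coefficient = 4
x_4 = 2.5000, f(x_4) = 0.598472, coefficient = 2
x_5 = 2.8125, f(x_5) = 0.323185, coefficient = 4
x_6 = 3.1250, f(x_6) = 0.016592, coefficient = 2
x_7 = 3.4375, f(x_7) = -0.291608, coefficient = 4
x_8 = 3.7500, f(x_8) = -0.571561, coefficient = 1

I ≈ (0.312500/3) × 10.905049 = 1.135943
Exact value: 1.135882
Error: 0.000061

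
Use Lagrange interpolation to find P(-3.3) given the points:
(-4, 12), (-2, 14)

Lagrange interpolation formula:
P(x) = Σ yᵢ × Lᵢ(x)
where Lᵢ(x) = Π_{j≠i} (x - xⱼ)/(xᵢ - xⱼ)

L_0(-3.3) = (-3.3 - (-2))/(-4 - (-2)) = 0.650000
L_1(-3.3) = (-3.3 - (-4))/(-2 - (-4)) = 0.350000

P(-3.3) = 12×L_0(-3.3) + 14×L_1(-3.3)
P(-3.3) = 12.700000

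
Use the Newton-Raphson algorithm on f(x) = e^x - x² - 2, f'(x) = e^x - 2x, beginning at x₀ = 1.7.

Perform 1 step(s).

f(x) = e^x - x² - 2
f'(x) = e^x - 2x
x₀ = 1.7

Newton-Raphson formula: x_{n+1} = x_n - f(x_n)/f'(x_n)

Iteration 1:
  f(1.700000) = 0.583947
  f'(1.700000) = 2.073947
  x_1 = 1.700000 - 0.583947/2.073947 = 1.418437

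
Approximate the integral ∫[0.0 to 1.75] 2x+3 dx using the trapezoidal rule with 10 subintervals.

f(x) = 2x+3
a = 0.0, b = 1.75, n = 10
h = (b - a)/n = 0.175000

Trapezoidal rule: (h/2)[f(x₀) + 2f(x₁) + 2f(x₂) + ... + f(xₙ)]

x_0 = 0.0000, f(x_0) = 3.000000, coefficient = 1
x_1 = 0.1750, f(x_1) = 3.350000, coefficient = 2
x_2 = 0.3500, f(x_2) = 3.700000, coefficient = 2
x_3 = 0.5250, f(x_3) = 4.050000, coefficient = 2
x_4 = 0.7000, f(x_4) = 4.400000, coefficient = 2
x_5 = 0.8750, f(x_5) = 4.750000, coefficient = 2
x_6 = 1.0500, f(x_6) = 5.100000, coefficient = 2
x_7 = 1.2250, f(x_7) = 5.450000, coefficient = 2
x_8 = 1.4000, f(x_8) = 5.800000, coefficient = 2
x_9 = 1.5750, f(x_9) = 6.150000, coefficient = 2
x_10 = 1.7500, f(x_10) = 6.500000, coefficient = 1

I ≈ (0.175000/2) × 95.000000 = 8.312500
Exact value: 8.312500
Error: 0.000000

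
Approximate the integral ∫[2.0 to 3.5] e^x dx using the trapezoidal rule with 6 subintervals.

f(x) = e^x
a = 2.0, b = 3.5, n = 6
h = (b - a)/n = 0.250000

Trapezoidal rule: (h/2)[f(x₀) + 2f(x₁) + 2f(x₂) + ... + f(xₙ)]

x_0 = 2.0000, f(x_0) = 7.389056, coefficient = 1
x_1 = 2.2500, f(x_1) = 9.487736, coefficient = 2
x_2 = 2.5000, f(x_2) = 12.182494, coefficient = 2
x_3 = 2.7500, f(x_3) = 15.642632, coefficient = 2
x_4 = 3.0000, f(x_4) = 20.085537, coefficient = 2
x_5 = 3.2500, f(x_5) = 25.790340, coefficient = 2
x_6 = 3.5000, f(x_6) = 33.115452, coefficient = 1

I ≈ (0.250000/2) × 206.881985 = 25.860248
Exact value: 25.726396
Error: 0.133852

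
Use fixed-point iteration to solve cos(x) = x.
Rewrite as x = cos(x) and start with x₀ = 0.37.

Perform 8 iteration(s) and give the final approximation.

Equation: cos(x) = x
Fixed-point form: x = cos(x)
x₀ = 0.37

x_1 = g(0.370000) = 0.932327
x_2 = g(0.932327) = 0.595967
x_3 = g(0.595967) = 0.827606
x_4 = g(0.827606) = 0.676640
x_5 = g(0.676640) = 0.779681
x_6 = g(0.779681) = 0.711138
x_7 = g(0.711138) = 0.757620
x_8 = g(0.757620) = 0.726474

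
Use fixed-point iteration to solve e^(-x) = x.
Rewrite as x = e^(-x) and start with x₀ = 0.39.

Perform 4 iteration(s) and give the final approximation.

Equation: e^(-x) = x
Fixed-point form: x = e^(-x)
x₀ = 0.39

x_1 = g(0.390000) = 0.677057
x_2 = g(0.677057) = 0.508110
x_3 = g(0.508110) = 0.601631
x_4 = g(0.601631) = 0.547917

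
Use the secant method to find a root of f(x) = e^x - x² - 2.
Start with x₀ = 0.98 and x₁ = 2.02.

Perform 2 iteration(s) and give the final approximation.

f(x) = e^x - x² - 2
x₀ = 0.98, x₁ = 2.02

Secant formula: x_{n+1} = x_n - f(x_n)(x_n - x_{n-1})/(f(x_n) - f(x_{n-1}))

Iteration 1:
  f(0.980000) = -0.295944
  f(2.020000) = 1.457925
  x_2 = 2.020000 - 1.457925×(2.020000 - 0.980000)/(1.457925 - (-0.295944))
       = 1.155487
Iteration 2:
  f(2.020000) = 1.457925
  f(1.155487) = -0.159580
  x_3 = 1.155487 - (-0.159580)×(1.155487 - 2.020000)/(-0.159580 - 1.457925)
       = 1.240779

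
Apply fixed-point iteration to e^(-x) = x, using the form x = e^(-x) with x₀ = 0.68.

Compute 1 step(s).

Equation: e^(-x) = x
Fixed-point form: x = e^(-x)
x₀ = 0.68

x_1 = g(0.680000) = 0.506617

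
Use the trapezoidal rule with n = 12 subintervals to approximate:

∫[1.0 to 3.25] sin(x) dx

f(x) = sin(x)
a = 1.0, b = 3.25, n = 12
h = (b - a)/n = 0.187500

Trapezoidal rule: (h/2)[f(x₀) + 2f(x₁) + 2f(x₂) + ... + f(xₙ)]

x_0 = 1.0000, f(x_0) = 0.841471, coefficient = 1
x_1 = 1.1875, f(x_1) = 0.927437, coefficient = 2
x_2 = 1.3750, f(x_2) = 0.980893, coefficient = 2
x_3 = 1.5625, f(x_3) = 0.999966, coefficient = 2
x_4 = 1.7500, f(x_4) = 0.983986, coefficient = 2
x_5 = 1.9375, f(x_5) = 0.933514, coefficient = 2
x_6 = 2.1250, f(x_6) = 0.850320, coefficient = 2
x_7 = 2.3125, f(x_7) = 0.737319, coefficient = 2
x_8 = 2.5000, f(x_8) = 0.598472, coefficient = 2
x_9 = 2.6875, f(x_9) = 0.438647, coefficient = 2
x_10 = 2.8750, f(x_10) = 0.263446, coefficient = 2
x_11 = 3.0625, f(x_11) = 0.079010, coefficient = 2
x_12 = 3.2500, f(x_12) = -0.108195, coefficient = 1

I ≈ (0.187500/2) × 16.319295 = 1.529934
Exact value: 1.534432
Error: 0.004498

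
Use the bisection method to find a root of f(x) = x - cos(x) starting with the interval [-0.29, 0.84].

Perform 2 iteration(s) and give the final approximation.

f(x) = x - cos(x)
Initial interval: [-0.29, 0.84]

Iteration 1:
  c_1 = (-0.290000 + 0.840000)/2 = 0.275000
  f(c_1) = f(0.275000) = -0.687425
  f(a) × f(c) ≥ 0, new interval: [0.275000, 0.840000]
Iteration 2:
  c_2 = (0.275000 + 0.840000)/2 = 0.557500
  f(c_2) = f(0.557500) = -0.291080
  f(a) × f(c) ≥ 0, new interval: [0.557500, 0.840000]

After 2 iteration(s), the approximation is c_2 = 0.557500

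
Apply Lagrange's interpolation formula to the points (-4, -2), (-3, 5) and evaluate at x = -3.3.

Lagrange interpolation formula:
P(x) = Σ yᵢ × Lᵢ(x)
where Lᵢ(x) = Π_{j≠i} (x - xⱼ)/(xᵢ - xⱼ)

L_0(-3.3) = (-3.3 - (-3))/(-4 - (-3)) = 0.300000
L_1(-3.3) = (-3.3 - (-4))/(-3 - (-4)) = 0.700000

P(-3.3) = (-2)×L_0(-3.3) + 5×L_1(-3.3)
P(-3.3) = 2.900000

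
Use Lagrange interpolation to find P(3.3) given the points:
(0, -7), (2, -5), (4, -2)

Lagrange interpolation formula:
P(x) = Σ yᵢ × Lᵢ(x)
where Lᵢ(x) = Π_{j≠i} (x - xⱼ)/(xᵢ - xⱼ)

L_0(3.3) = (3.3 - 2)/(0 - 2) × (3.3 - 4)/(0 - 4) = -0.113750
L_1(3.3) = (3.3 - 0)/(2 - 0) × (3.3 - 4)/(2 - 4) = 0.577500
L_2(3.3) = (3.3 - 0)/(4 - 0) × (3.3 - 2)/(4 - 2) = 0.536250

P(3.3) = (-7)×L_0(3.3) + (-5)×L_1(3.3) + (-2)×L_2(3.3)
P(3.3) = -3.163750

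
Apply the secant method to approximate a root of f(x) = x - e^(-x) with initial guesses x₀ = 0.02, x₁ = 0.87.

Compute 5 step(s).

f(x) = x - e^(-x)
x₀ = 0.02, x₁ = 0.87

Secant formula: x_{n+1} = x_n - f(x_n)(x_n - x_{n-1})/(f(x_n) - f(x_{n-1}))

Iteration 1:
  f(0.020000) = -0.960199
  f(0.870000) = 0.451048
  x_2 = 0.870000 - 0.451048×(0.870000 - 0.020000)/(0.451048 - (-0.960199))
       = 0.598332
Iteration 2:
  f(0.870000) = 0.451048
  f(0.598332) = 0.048604
  x_3 = 0.598332 - 0.048604×(0.598332 - 0.870000)/(0.048604 - 0.451048)
       = 0.565522
Iteration 3:
  f(0.598332) = 0.048604
  f(0.565522) = -0.002542
  x_4 = 0.565522 - (-0.002542)×(0.565522 - 0.598332)/(-0.002542 - 0.048604)
       = 0.567152
Iteration 4:
  f(0.565522) = -0.002542
  f(0.567152) = 0.000014
  x_5 = 0.567152 - 0.000014×(0.567152 - 0.565522)/(0.000014 - (-0.002542))
       = 0.567143
Iteration 5:
  f(0.567152) = 0.000014
  f(0.567143) = 0.000000
  x_6 = 0.567143 - 0.000000×(0.567143 - 0.567152)/(0.000000 - 0.000014)
       = 0.567143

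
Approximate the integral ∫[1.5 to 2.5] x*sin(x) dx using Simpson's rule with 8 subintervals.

f(x) = x*sin(x)
a = 1.5, b = 2.5, n = 8
h = (b - a)/n = 0.125000

Simpson's rule: (h/3)[f(x₀) + 4f(x₁) + 2f(x₂) + ... + f(xₙ)]

x_0 = 1.5000, f(x_0) = 1.496242, coefficient = 1
x_1 = 1.6250, f(x_1) = 1.622613, coefficient = 4
x_2 = 1.7500, f(x_2) = 1.721975, coefficient = 2
x_3 = 1.8750, f(x_3) = 1.788911, coefficient = 4
x_4 = 2.0000, f(x_4) = 1.818595, coefficient = 2
x_5 = 2.1250, f(x_5) = 1.806930, coefficient = 4
x_6 = 2.2500, f(x_6) = 1.750665, coefficient = 2
x_7 = 2.3750, f(x_7) = 1.647502, coefficient = 4
x_8 = 2.5000, f(x_8) = 1.496180, coefficient = 1

I ≈ (0.125000/3) × 41.038716 = 1.709946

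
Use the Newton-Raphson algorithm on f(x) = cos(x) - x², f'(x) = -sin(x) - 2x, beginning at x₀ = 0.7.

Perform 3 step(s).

f(x) = cos(x) - x²
f'(x) = -sin(x) - 2x
x₀ = 0.7

Newton-Raphson formula: x_{n+1} = x_n - f(x_n)/f'(x_n)

Iteration 1:
  f(0.700000) = 0.274842
  f'(0.700000) = -2.044218
  x_1 = 0.700000 - 0.274842/(-2.044218) = 0.834449
Iteration 2:
  f(0.834449) = -0.024718
  f'(0.834449) = -2.409823
  x_2 = 0.834449 - (-0.024718)/(-2.409823) = 0.824191
Iteration 3:
  f(0.824191) = -0.000141
  f'(0.824191) = -2.382382
  x_3 = 0.824191 - (-0.000141)/(-2.382382) = 0.824132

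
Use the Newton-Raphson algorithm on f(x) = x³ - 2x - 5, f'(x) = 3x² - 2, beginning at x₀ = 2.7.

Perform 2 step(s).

f(x) = x³ - 2x - 5
f'(x) = 3x² - 2
x₀ = 2.7

Newton-Raphson formula: x_{n+1} = x_n - f(x_n)/f'(x_n)

Iteration 1:
  f(2.700000) = 9.283000
  f'(2.700000) = 19.870000
  x_1 = 2.700000 - 9.283000/19.870000 = 2.232813
Iteration 2:
  f(2.232813) = 1.665964
  f'(2.232813) = 12.956366
  x_2 = 2.232813 - 1.665964/12.956366 = 2.104231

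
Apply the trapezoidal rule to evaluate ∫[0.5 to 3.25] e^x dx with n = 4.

f(x) = e^x
a = 0.5, b = 3.25, n = 4
h = (b - a)/n = 0.687500

Trapezoidal rule: (h/2)[f(x₀) + 2f(x₁) + 2f(x₂) + ... + f(xₙ)]

x_0 = 0.5000, f(x_0) = 1.648721, coefficient = 1
x_1 = 1.1875, f(x_1) = 3.278874, coefficient = 2
x_2 = 1.8750, f(x_2) = 6.520819, coefficient = 2
x_3 = 2.5625, f(x_3) = 12.968197, coefficient = 2
x_4 = 3.2500, f(x_4) = 25.790340, coefficient = 1

I ≈ (0.687500/2) × 72.974842 = 25.085102
Exact value: 24.141619
Error: 0.943483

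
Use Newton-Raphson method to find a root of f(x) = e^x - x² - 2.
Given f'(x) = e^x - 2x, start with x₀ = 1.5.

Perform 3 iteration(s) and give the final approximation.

f(x) = e^x - x² - 2
f'(x) = e^x - 2x
x₀ = 1.5

Newton-Raphson formula: x_{n+1} = x_n - f(x_n)/f'(x_n)

Iteration 1:
  f(1.500000) = 0.231689
  f'(1.500000) = 1.481689
  x_1 = 1.500000 - 0.231689/1.481689 = 1.343632
Iteration 2:
  f(1.343632) = 0.027592
  f'(1.343632) = 1.145675
  x_2 = 1.343632 - 0.027592/1.145675 = 1.319548
Iteration 3:
  f(1.319548) = 0.000523
  f'(1.319548) = 1.102634
  x_3 = 1.319548 - 0.000523/1.102634 = 1.319074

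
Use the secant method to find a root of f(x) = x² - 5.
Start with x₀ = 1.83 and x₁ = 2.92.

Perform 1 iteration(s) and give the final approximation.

f(x) = x² - 5
x₀ = 1.83, x₁ = 2.92

Secant formula: x_{n+1} = x_n - f(x_n)(x_n - x_{n-1})/(f(x_n) - f(x_{n-1}))

Iteration 1:
  f(1.830000) = -1.651100
  f(2.920000) = 3.526400
  x_2 = 2.920000 - 3.526400×(2.920000 - 1.830000)/(3.526400 - (-1.651100))
       = 2.177600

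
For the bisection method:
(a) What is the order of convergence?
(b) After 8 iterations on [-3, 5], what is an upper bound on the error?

(a) Bisection has linear (order 1) convergence; the error is halved each step.

(b) Error bound = (b-a)/2^n = (5 - (-3))/2^{8}
    = 8/2^{8}

(a) 1 (linear); (b) error ≤ 3.12e-02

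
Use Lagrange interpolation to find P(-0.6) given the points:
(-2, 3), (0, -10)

Lagrange interpolation formula:
P(x) = Σ yᵢ × Lᵢ(x)
where Lᵢ(x) = Π_{j≠i} (x - xⱼ)/(xᵢ - xⱼ)

L_0(-0.6) = (-0.6 - 0)/(-2 - 0) = 0.300000
L_1(-0.6) = (-0.6 - (-2))/(0 - (-2)) = 0.700000

P(-0.6) = 3×L_0(-0.6) + (-10)×L_1(-0.6)
P(-0.6) = -6.100000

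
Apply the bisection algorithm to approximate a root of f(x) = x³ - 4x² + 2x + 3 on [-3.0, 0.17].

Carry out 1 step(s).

f(x) = x³ - 4x² + 2x + 3
Initial interval: [-3.0, 0.17]

Iteration 1:
  c_1 = (-3.000000 + 0.170000)/2 = -1.415000
  f(c_1) = f(-1.415000) = -10.672048
  f(a) × f(c) ≥ 0, new interval: [-1.415000, 0.170000]

After 1 iteration(s), the approximation is c_1 = -1.415000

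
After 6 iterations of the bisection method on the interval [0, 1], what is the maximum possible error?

Bisection error bound: |error| ≤ (b-a)/2^n
|error| ≤ (1 - 0)/2^6 = 1/2^6
|error| ≤ 0.0156250000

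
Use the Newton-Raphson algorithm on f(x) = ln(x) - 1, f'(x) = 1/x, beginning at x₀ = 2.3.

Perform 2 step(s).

f(x) = ln(x) - 1
f'(x) = 1/x
x₀ = 2.3

Newton-Raphson formula: x_{n+1} = x_n - f(x_n)/f'(x_n)

Iteration 1:
  f(2.300000) = -0.167091
  f'(2.300000) = 0.434783
  x_1 = 2.300000 - (-0.167091)/0.434783 = 2.684309
Iteration 2:
  f(2.684309) = -0.012577
  f'(2.684309) = 0.372535
  x_2 = 2.684309 - (-0.012577)/0.372535 = 2.718069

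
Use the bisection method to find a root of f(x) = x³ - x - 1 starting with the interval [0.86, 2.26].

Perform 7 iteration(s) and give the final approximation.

f(x) = x³ - x - 1
Initial interval: [0.86, 2.26]

Iteration 1:
  c_1 = (0.860000 + 2.260000)/2 = 1.560000
  f(c_1) = f(1.560000) = 1.236416
  f(a) × f(c) < 0, new interval: [0.860000, 1.560000]
Iteration 2:
  c_2 = (0.860000 + 1.560000)/2 = 1.210000
  f(c_2) = f(1.210000) = -0.438439
  f(a) × f(c) ≥ 0, new interval: [1.210000, 1.560000]
Iteration 3:
  c_3 = (1.210000 + 1.560000)/2 = 1.385000
  f(c_3) = f(1.385000) = 0.271742
  f(a) × f(c) < 0, new interval: [1.210000, 1.385000]
Iteration 4:
  c_4 = (1.210000 + 1.385000)/2 = 1.297500
  f(c_4) = f(1.297500) = -0.113151
  f(a) × f(c) ≥ 0, new interval: [1.297500, 1.385000]
Iteration 5:
  c_5 = (1.297500 + 1.385000)/2 = 1.341250
  f(c_5) = f(1.341250) = 0.071594
  f(a) × f(c) < 0, new interval: [1.297500, 1.341250]
Iteration 6:
  c_6 = (1.297500 + 1.341250)/2 = 1.319375
  f(c_6) = f(1.319375) = -0.022672
  f(a) × f(c) ≥ 0, new interval: [1.319375, 1.341250]
Iteration 7:
  c_7 = (1.319375 + 1.341250)/2 = 1.330312
  f(c_7) = f(1.330312) = 0.023983
  f(a) × f(c) < 0, new interval: [1.319375, 1.330312]

After 7 iteration(s), the approximation is c_7 = 1.330312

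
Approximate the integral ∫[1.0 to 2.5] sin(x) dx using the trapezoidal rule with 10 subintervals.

f(x) = sin(x)
a = 1.0, b = 2.5, n = 10
h = (b - a)/n = 0.150000

Trapezoidal rule: (h/2)[f(x₀) + 2f(x₁) + 2f(x₂) + ... + f(xₙ)]

x_0 = 1.0000, f(x_0) = 0.841471, coefficient = 1
x_1 = 1.1500, f(x_1) = 0.912764, coefficient = 2
x_2 = 1.3000, f(x_2) = 0.963558, coefficient = 2
x_3 = 1.4500, f(x_3) = 0.992713, coefficient = 2
x_4 = 1.6000, f(x_4) = 0.999574, coefficient = 2
x_5 = 1.7500, f(x_5) = 0.983986, coefficient = 2
x_6 = 1.9000, f(x_6) = 0.946300, coefficient = 2
x_7 = 2.0500, f(x_7) = 0.887362, coefficient = 2
x_8 = 2.2000, f(x_8) = 0.808496, coefficient = 2
x_9 = 2.3500, f(x_9) = 0.711473, coefficient = 2
x_10 = 2.5000, f(x_10) = 0.598472, coefficient = 1

I ≈ (0.150000/2) × 17.852397 = 1.338930
Exact value: 1.341446
Error: 0.002516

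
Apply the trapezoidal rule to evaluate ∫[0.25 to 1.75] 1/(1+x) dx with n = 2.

f(x) = 1/(1+x)
a = 0.25, b = 1.75, n = 2
h = (b - a)/n = 0.750000

Trapezoidal rule: (h/2)[f(x₀) + 2f(x₁) + 2f(x₂) + ... + f(xₙ)]

x_0 = 0.2500, f(x_0) = 0.800000, coefficient = 1
x_1 = 1.0000, f(x_1) = 0.500000, coefficient = 2
x_2 = 1.7500, f(x_2) = 0.363636, coefficient = 1

I ≈ (0.750000/2) × 2.163636 = 0.811364
Exact value: 0.788457
Error: 0.022906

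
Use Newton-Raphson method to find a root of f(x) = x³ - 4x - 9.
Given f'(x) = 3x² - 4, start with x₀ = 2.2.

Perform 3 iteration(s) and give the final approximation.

f(x) = x³ - 4x - 9
f'(x) = 3x² - 4
x₀ = 2.2

Newton-Raphson formula: x_{n+1} = x_n - f(x_n)/f'(x_n)

Iteration 1:
  f(2.200000) = -7.152000
  f'(2.200000) = 10.520000
  x_1 = 2.200000 - (-7.152000)/10.520000 = 2.879848
Iteration 2:
  f(2.879848) = 3.364696
  f'(2.879848) = 20.880572
  x_2 = 2.879848 - 3.364696/20.880572 = 2.718708
Iteration 3:
  f(2.718708) = 0.220151
  f'(2.718708) = 18.174118
  x_3 = 2.718708 - 0.220151/18.174118 = 2.706594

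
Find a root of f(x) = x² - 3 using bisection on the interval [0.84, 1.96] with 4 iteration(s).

f(x) = x² - 3
Initial interval: [0.84, 1.96]

Iteration 1:
  c_1 = (0.840000 + 1.960000)/2 = 1.400000
  f(c_1) = f(1.400000) = -1.040000
  f(a) × f(c) ≥ 0, new interval: [1.400000, 1.960000]
Iteration 2:
  c_2 = (1.400000 + 1.960000)/2 = 1.680000
  f(c_2) = f(1.680000) = -0.177600
  f(a) × f(c) ≥ 0, new interval: [1.680000, 1.960000]
Iteration 3:
  c_3 = (1.680000 + 1.960000)/2 = 1.820000
  f(c_3) = f(1.820000) = 0.312400
  f(a) × f(c) < 0, new interval: [1.680000, 1.820000]
Iteration 4:
  c_4 = (1.680000 + 1.820000)/2 = 1.750000
  f(c_4) = f(1.750000) = 0.062500
  f(a) × f(c) < 0, new interval: [1.680000, 1.750000]

After 4 iteration(s), the approximation is c_4 = 1.750000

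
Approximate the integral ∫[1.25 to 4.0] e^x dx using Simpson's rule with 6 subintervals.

f(x) = e^x
a = 1.25, b = 4.0, n = 6
h = (b - a)/n = 0.458333

Simpson's rule: (h/3)[f(x₀) + 4f(x₁) + 2f(x₂) + ... + f(xₙ)]

x_0 = 1.2500, f(x_0) = 3.490343, coefficient = 1
x_1 = 1.7083, f(x_1) = 5.519754, coefficient = 4
x_2 = 2.1667, f(x_2) = 8.729138, coefficient = 2
x_3 = 2.6250, f(x_3) = 13.804574, coefficient = 4
x_4 = 3.0833, f(x_4) = 21.831051, coefficient = 2
x_5 = 3.5417, f(x_5) = 34.524412, coefficient = 4
x_6 = 4.0000, f(x_6) = 54.598150, coefficient = 1

I ≈ (0.458333/3) × 334.603834 = 51.120030
Exact value: 51.107807
Error: 0.012223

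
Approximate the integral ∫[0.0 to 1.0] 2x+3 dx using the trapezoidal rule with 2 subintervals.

f(x) = 2x+3
a = 0.0, b = 1.0, n = 2
h = (b - a)/n = 0.500000

Trapezoidal rule: (h/2)[f(x₀) + 2f(x₁) + 2f(x₂) + ... + f(xₙ)]

x_0 = 0.0000, f(x_0) = 3.000000, coefficient = 1
x_1 = 0.5000, f(x_1) = 4.000000, coefficient = 2
x_2 = 1.0000, f(x_2) = 5.000000, coefficient = 1

I ≈ (0.500000/2) × 16.000000 = 4.000000
Exact value: 4.000000
Error: 0.000000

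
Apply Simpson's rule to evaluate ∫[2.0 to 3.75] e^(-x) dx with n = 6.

f(x) = e^(-x)
a = 2.0, b = 3.75, n = 6
h = (b - a)/n = 0.291667

Simpson's rule: (h/3)[f(x₀) + 4f(x₁) + 2f(x₂) + ... + f(xₙ)]

x_0 = 2.0000, f(x_0) = 0.135335, coefficient = 1
x_1 = 2.2917, f(x_1) = 0.101098, coefficient = 4
x_2 = 2.5833, f(x_2) = 0.075522, coefficient = 2
x_3 = 2.8750, f(x_3) = 0.056416, coefficient = 4
x_4 = 3.1667, f(x_4) = 0.042144, coefficient = 2
x_5 = 3.4583, f(x_5) = 0.031482, coefficient = 4
x_6 = 3.7500, f(x_6) = 0.023518, coefficient = 1

I ≈ (0.291667/3) × 1.150169 = 0.111822
Exact value: 0.111818
Error: 0.000004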